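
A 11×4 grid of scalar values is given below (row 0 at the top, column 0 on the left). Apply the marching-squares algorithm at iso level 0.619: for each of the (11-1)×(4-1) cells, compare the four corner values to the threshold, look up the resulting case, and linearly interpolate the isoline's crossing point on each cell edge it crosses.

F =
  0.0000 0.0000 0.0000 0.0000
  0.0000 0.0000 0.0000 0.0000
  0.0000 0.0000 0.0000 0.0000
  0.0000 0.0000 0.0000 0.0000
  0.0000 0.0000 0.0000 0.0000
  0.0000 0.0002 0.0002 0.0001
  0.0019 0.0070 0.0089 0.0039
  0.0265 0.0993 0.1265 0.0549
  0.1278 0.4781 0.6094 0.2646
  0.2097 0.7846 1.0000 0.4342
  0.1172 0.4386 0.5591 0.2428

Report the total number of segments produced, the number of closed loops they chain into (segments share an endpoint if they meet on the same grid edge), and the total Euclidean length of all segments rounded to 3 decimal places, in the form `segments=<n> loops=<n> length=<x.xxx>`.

segments=6 loops=1 length=5.614

cell (8,0): code 0100 → (8.460,1.000)–(9.000,0.712)
cell (8,1): code 1100 → (8.025,2.000)–(8.460,1.000)
cell (8,2): code 1000 → (9.000,2.673)–(8.025,2.000)
cell (9,0): code 0010 → (9.000,0.712)–(9.479,1.000)
cell (9,1): code 0011 → (9.479,1.000)–(9.864,2.000)
cell (9,2): code 0001 → (9.864,2.000)–(9.000,2.673)
total: 6 segments, chained into 1 closed loop(s), length Σ = 5.614012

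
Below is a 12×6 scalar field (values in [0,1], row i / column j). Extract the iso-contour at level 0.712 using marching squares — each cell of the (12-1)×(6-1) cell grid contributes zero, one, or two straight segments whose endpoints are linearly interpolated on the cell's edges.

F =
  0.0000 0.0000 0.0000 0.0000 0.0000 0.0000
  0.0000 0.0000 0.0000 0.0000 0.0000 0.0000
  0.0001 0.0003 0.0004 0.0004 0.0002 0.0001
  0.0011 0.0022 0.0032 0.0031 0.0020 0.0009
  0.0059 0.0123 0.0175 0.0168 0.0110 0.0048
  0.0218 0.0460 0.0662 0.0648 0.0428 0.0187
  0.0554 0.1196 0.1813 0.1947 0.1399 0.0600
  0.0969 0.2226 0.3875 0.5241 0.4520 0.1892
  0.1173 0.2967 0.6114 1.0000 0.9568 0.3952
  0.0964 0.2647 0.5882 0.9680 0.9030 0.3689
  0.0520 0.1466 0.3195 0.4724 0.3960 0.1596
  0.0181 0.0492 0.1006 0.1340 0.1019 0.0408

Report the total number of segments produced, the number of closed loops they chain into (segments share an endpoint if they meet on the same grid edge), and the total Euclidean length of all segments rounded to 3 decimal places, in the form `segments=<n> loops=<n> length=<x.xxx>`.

segments=8 loops=1 length=7.000

cell (7,2): code 0100 → (7.395,3.000)–(8.000,2.259)
cell (7,3): code 1100 → (7.515,4.000)–(7.395,3.000)
cell (7,4): code 1000 → (8.000,4.436)–(7.515,4.000)
cell (8,2): code 0110 → (8.000,2.259)–(9.000,2.326)
cell (8,4): code 1001 → (9.000,4.358)–(8.000,4.436)
cell (9,2): code 0010 → (9.000,2.326)–(9.517,3.000)
cell (9,3): code 0011 → (9.517,3.000)–(9.377,4.000)
cell (9,4): code 0001 → (9.377,4.000)–(9.000,4.358)
total: 8 segments, chained into 1 closed loop(s), length Σ = 6.999740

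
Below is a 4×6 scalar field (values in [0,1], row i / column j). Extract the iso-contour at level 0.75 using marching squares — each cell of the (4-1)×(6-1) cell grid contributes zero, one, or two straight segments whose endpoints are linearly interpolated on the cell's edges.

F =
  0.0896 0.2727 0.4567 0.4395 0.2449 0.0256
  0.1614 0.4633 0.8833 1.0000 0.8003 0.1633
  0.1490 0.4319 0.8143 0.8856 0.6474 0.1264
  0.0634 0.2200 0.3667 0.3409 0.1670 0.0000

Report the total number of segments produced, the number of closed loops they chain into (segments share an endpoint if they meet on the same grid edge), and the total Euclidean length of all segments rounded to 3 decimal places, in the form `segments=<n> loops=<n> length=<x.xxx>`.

segments=10 loops=1 length=6.630

cell (0,1): code 0100 → (0.688,2.000)–(1.000,1.683)
cell (0,2): code 1100 → (0.554,3.000)–(0.688,2.000)
cell (0,3): code 1100 → (0.909,4.000)–(0.554,3.000)
cell (0,4): code 1000 → (1.000,4.079)–(0.909,4.000)
cell (1,1): code 0110 → (1.000,1.683)–(2.000,1.832)
cell (1,3): code 1011 → (2.000,3.569)–(1.329,4.000)
cell (1,4): code 0001 → (1.329,4.000)–(1.000,4.079)
cell (2,1): code 0010 → (2.000,1.832)–(2.144,2.000)
cell (2,2): code 0011 → (2.144,2.000)–(2.249,3.000)
cell (2,3): code 0001 → (2.249,3.000)–(2.000,3.569)
total: 10 segments, chained into 1 closed loop(s), length Σ = 6.630493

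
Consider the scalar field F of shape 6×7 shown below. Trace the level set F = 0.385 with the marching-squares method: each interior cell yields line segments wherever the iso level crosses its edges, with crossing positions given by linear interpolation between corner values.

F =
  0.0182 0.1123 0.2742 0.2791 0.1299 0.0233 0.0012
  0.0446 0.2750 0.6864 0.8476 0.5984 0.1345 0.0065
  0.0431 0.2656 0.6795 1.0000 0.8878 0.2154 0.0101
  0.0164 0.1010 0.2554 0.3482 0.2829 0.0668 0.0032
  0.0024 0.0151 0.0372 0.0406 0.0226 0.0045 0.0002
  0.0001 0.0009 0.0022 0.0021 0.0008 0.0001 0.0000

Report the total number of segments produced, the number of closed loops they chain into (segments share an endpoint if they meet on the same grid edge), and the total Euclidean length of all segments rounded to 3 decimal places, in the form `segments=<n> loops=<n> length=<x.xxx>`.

cell (0,1): code 0100 → (0.269,2.000)–(1.000,1.267)
cell (0,2): code 1100 → (0.186,3.000)–(0.269,2.000)
cell (0,3): code 1100 → (0.545,4.000)–(0.186,3.000)
cell (0,4): code 1000 → (1.000,4.460)–(0.545,4.000)
cell (1,1): code 0110 → (1.000,1.267)–(2.000,1.288)
cell (1,4): code 1001 → (2.000,4.748)–(1.000,4.460)
cell (2,1): code 0010 → (2.000,1.288)–(2.694,2.000)
cell (2,2): code 0011 → (2.694,2.000)–(2.944,3.000)
cell (2,3): code 0011 → (2.944,3.000)–(2.831,4.000)
cell (2,4): code 0001 → (2.831,4.000)–(2.000,4.748)
total: 10 segments, chained into 1 closed loop(s), length Σ = 9.938015

segments=10 loops=1 length=9.938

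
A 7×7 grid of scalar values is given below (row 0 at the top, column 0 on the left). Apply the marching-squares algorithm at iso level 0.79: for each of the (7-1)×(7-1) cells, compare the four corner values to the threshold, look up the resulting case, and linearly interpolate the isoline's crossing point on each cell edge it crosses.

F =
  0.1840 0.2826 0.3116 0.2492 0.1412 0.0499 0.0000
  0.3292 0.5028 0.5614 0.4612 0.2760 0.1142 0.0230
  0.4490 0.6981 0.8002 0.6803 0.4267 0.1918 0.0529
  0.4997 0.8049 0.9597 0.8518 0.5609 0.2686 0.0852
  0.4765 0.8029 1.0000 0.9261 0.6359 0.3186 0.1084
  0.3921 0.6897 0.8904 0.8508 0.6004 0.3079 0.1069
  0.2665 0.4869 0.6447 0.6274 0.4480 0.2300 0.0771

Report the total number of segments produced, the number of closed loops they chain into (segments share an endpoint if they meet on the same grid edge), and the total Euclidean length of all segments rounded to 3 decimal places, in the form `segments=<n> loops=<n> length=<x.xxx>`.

segments=14 loops=1 length=9.347

cell (1,1): code 0100 → (1.957,2.000)–(2.000,1.900)
cell (1,2): code 1000 → (2.000,2.085)–(1.957,2.000)
cell (2,0): code 0100 → (2.860,1.000)–(3.000,0.951)
cell (2,1): code 1110 → (2.000,1.900)–(2.860,1.000)
cell (2,2): code 1101 → (2.640,3.000)–(2.000,2.085)
cell (2,3): code 1000 → (3.000,3.212)–(2.640,3.000)
cell (3,0): code 0110 → (3.000,0.951)–(4.000,0.960)
cell (3,3): code 1001 → (4.000,3.469)–(3.000,3.212)
cell (4,0): code 0010 → (4.000,0.960)–(4.114,1.000)
cell (4,1): code 0111 → (4.114,1.000)–(5.000,1.500)
cell (4,3): code 1001 → (5.000,3.243)–(4.000,3.469)
cell (5,1): code 0010 → (5.000,1.500)–(5.409,2.000)
cell (5,2): code 0011 → (5.409,2.000)–(5.272,3.000)
cell (5,3): code 0001 → (5.272,3.000)–(5.000,3.243)
total: 14 segments, chained into 1 closed loop(s), length Σ = 9.347045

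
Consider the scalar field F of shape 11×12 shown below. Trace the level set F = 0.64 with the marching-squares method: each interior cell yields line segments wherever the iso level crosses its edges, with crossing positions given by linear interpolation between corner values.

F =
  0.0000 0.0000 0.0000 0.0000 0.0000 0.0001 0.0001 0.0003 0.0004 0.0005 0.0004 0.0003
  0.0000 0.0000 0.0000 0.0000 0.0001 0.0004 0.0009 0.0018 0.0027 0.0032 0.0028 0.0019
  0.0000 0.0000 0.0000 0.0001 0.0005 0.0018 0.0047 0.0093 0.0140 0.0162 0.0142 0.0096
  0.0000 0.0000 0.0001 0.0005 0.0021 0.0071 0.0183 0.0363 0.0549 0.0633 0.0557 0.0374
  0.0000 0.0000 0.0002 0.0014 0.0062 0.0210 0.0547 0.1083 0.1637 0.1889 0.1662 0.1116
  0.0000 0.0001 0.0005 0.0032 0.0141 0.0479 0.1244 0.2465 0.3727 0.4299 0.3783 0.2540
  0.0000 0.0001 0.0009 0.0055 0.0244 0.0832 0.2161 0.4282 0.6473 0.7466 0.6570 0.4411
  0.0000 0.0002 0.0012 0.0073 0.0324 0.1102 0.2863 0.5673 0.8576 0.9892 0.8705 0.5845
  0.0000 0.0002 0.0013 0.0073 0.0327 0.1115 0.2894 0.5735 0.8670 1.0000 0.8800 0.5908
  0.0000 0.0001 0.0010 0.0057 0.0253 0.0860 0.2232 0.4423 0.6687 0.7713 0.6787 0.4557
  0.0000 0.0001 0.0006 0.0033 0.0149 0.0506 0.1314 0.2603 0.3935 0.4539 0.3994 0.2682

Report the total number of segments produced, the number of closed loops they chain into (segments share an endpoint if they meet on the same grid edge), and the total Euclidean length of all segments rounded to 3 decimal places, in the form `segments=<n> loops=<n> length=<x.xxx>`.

segments=14 loops=1 length=11.551

cell (5,7): code 0100 → (5.973,8.000)–(6.000,7.967)
cell (5,8): code 1100 → (5.663,9.000)–(5.973,8.000)
cell (5,9): code 1100 → (5.939,10.000)–(5.663,9.000)
cell (5,10): code 1000 → (6.000,10.079)–(5.939,10.000)
cell (6,7): code 0110 → (6.000,7.967)–(7.000,7.250)
cell (6,10): code 1001 → (7.000,10.806)–(6.000,10.079)
cell (7,7): code 0110 → (7.000,7.250)–(8.000,7.227)
cell (7,10): code 1001 → (8.000,10.830)–(7.000,10.806)
cell (8,7): code 0110 → (8.000,7.227)–(9.000,7.873)
cell (8,10): code 1001 → (9.000,10.174)–(8.000,10.830)
cell (9,7): code 0010 → (9.000,7.873)–(9.104,8.000)
cell (9,8): code 0011 → (9.104,8.000)–(9.414,9.000)
cell (9,9): code 0011 → (9.414,9.000)–(9.139,10.000)
cell (9,10): code 0001 → (9.139,10.000)–(9.000,10.174)
total: 14 segments, chained into 1 closed loop(s), length Σ = 11.550696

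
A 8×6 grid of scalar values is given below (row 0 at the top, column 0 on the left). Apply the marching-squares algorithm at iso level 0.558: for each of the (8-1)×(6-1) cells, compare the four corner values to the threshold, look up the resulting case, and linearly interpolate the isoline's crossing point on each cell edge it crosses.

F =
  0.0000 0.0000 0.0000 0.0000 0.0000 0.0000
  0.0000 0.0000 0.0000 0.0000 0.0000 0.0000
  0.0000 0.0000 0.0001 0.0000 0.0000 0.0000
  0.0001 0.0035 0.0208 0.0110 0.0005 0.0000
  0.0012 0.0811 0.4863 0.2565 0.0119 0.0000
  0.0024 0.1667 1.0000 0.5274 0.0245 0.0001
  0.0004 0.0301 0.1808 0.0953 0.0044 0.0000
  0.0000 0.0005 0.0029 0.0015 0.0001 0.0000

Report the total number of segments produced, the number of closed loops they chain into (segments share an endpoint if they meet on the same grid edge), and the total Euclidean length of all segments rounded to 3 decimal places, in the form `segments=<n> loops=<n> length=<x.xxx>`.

cell (4,1): code 0100 → (4.140,2.000)–(5.000,1.470)
cell (4,2): code 1000 → (5.000,2.935)–(4.140,2.000)
cell (5,1): code 0010 → (5.000,1.470)–(5.540,2.000)
cell (5,2): code 0001 → (5.540,2.000)–(5.000,2.935)
total: 4 segments, chained into 1 closed loop(s), length Σ = 4.117956

segments=4 loops=1 length=4.118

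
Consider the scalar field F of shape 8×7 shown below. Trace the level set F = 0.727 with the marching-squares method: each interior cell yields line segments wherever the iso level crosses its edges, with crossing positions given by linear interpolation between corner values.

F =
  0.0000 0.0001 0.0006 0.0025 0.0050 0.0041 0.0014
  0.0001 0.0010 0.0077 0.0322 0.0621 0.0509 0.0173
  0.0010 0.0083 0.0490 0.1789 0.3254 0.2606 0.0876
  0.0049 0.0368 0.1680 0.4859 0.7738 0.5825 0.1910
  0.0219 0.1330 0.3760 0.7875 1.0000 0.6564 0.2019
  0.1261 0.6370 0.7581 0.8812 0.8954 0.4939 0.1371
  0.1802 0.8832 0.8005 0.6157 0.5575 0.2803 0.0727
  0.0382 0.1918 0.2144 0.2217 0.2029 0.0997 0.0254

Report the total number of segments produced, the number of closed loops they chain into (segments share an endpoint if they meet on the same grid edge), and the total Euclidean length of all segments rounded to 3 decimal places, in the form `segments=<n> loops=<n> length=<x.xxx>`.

segments=16 loops=1 length=11.226

cell (2,3): code 0100 → (2.896,4.000)–(3.000,3.837)
cell (2,4): code 1000 → (3.000,4.245)–(2.896,4.000)
cell (3,2): code 0100 → (3.799,3.000)–(4.000,2.853)
cell (3,3): code 1110 → (3.000,3.837)–(3.799,3.000)
cell (3,4): code 1001 → (4.000,4.795)–(3.000,4.245)
cell (4,1): code 0100 → (4.919,2.000)–(5.000,1.743)
cell (4,2): code 1110 → (4.000,2.853)–(4.919,2.000)
cell (4,4): code 1001 → (5.000,4.419)–(4.000,4.795)
cell (5,0): code 0100 → (5.366,1.000)–(6.000,0.778)
cell (5,1): code 1110 → (5.000,1.743)–(5.366,1.000)
cell (5,2): code 1011 → (6.000,2.398)–(5.581,3.000)
cell (5,3): code 0011 → (5.581,3.000)–(5.498,4.000)
cell (5,4): code 0001 → (5.498,4.000)–(5.000,4.419)
cell (6,0): code 0010 → (6.000,0.778)–(6.226,1.000)
cell (6,1): code 0011 → (6.226,1.000)–(6.125,2.000)
cell (6,2): code 0001 → (6.125,2.000)–(6.000,2.398)
total: 16 segments, chained into 1 closed loop(s), length Σ = 11.225777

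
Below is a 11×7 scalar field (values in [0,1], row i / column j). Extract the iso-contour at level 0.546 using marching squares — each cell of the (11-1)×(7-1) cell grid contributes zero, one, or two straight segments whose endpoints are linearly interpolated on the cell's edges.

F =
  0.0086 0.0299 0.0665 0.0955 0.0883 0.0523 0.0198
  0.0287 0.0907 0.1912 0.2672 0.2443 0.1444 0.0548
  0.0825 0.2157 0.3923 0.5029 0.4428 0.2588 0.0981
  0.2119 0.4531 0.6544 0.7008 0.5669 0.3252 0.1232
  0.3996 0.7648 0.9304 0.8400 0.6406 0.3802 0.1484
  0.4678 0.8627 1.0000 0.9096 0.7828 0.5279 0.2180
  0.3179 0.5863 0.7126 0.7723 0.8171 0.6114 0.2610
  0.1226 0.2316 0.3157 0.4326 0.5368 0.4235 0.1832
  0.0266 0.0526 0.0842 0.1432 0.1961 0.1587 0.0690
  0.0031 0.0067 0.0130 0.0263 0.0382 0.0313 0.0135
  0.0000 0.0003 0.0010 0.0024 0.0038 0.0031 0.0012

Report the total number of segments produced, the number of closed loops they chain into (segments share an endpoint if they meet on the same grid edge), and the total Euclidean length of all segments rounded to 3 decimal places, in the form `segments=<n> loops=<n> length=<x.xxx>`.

segments=18 loops=1 length=14.893

cell (2,1): code 0100 → (2.586,2.000)–(3.000,1.462)
cell (2,2): code 1100 → (2.218,3.000)–(2.586,2.000)
cell (2,3): code 1100 → (2.832,4.000)–(2.218,3.000)
cell (2,4): code 1000 → (3.000,4.086)–(2.832,4.000)
cell (3,0): code 0100 → (3.298,1.000)–(4.000,0.401)
cell (3,1): code 1110 → (3.000,1.462)–(3.298,1.000)
cell (3,4): code 1001 → (4.000,4.363)–(3.000,4.086)
cell (4,0): code 0110 → (4.000,0.401)–(5.000,0.198)
cell (4,4): code 1001 → (5.000,4.929)–(4.000,4.363)
cell (5,0): code 0110 → (5.000,0.198)–(6.000,0.850)
cell (5,4): code 1101 → (5.217,5.000)–(5.000,4.929)
cell (5,5): code 1000 → (6.000,5.187)–(5.217,5.000)
cell (6,0): code 0010 → (6.000,0.850)–(6.114,1.000)
cell (6,1): code 0011 → (6.114,1.000)–(6.420,2.000)
cell (6,2): code 0011 → (6.420,2.000)–(6.666,3.000)
cell (6,3): code 0011 → (6.666,3.000)–(6.967,4.000)
cell (6,4): code 0011 → (6.967,4.000)–(6.348,5.000)
cell (6,5): code 0001 → (6.348,5.000)–(6.000,5.187)
total: 18 segments, chained into 1 closed loop(s), length Σ = 14.892949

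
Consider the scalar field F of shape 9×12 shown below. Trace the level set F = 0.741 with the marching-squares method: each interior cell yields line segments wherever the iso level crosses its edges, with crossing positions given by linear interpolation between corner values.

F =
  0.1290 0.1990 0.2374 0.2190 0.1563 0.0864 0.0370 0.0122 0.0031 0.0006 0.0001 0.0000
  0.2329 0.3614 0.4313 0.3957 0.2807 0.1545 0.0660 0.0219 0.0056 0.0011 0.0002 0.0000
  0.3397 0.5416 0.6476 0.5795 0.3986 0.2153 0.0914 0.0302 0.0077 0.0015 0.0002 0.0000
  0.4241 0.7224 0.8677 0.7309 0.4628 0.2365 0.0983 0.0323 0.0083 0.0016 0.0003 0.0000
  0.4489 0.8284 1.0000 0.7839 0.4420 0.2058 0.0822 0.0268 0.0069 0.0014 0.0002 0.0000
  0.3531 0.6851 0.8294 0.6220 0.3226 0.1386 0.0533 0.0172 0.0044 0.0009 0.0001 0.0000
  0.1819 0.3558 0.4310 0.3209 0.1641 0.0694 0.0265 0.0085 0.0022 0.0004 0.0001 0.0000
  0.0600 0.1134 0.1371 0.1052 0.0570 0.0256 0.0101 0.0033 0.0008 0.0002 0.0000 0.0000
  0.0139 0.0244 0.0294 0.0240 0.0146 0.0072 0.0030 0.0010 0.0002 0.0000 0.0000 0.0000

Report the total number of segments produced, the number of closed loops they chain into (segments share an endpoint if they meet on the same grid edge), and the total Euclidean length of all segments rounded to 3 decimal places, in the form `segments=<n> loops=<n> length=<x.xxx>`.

segments=12 loops=1 length=7.792

cell (2,1): code 0100 → (2.424,2.000)–(3.000,1.128)
cell (2,2): code 1000 → (3.000,2.926)–(2.424,2.000)
cell (3,0): code 0100 → (3.175,1.000)–(4.000,0.770)
cell (3,1): code 1110 → (3.000,1.128)–(3.175,1.000)
cell (3,2): code 1101 → (3.191,3.000)–(3.000,2.926)
cell (3,3): code 1000 → (4.000,3.125)–(3.191,3.000)
cell (4,0): code 0010 → (4.000,0.770)–(4.610,1.000)
cell (4,1): code 0111 → (4.610,1.000)–(5.000,1.387)
cell (4,2): code 1011 → (5.000,2.426)–(4.265,3.000)
cell (4,3): code 0001 → (4.265,3.000)–(4.000,3.125)
cell (5,1): code 0010 → (5.000,1.387)–(5.222,2.000)
cell (5,2): code 0001 → (5.222,2.000)–(5.000,2.426)
total: 12 segments, chained into 1 closed loop(s), length Σ = 7.791537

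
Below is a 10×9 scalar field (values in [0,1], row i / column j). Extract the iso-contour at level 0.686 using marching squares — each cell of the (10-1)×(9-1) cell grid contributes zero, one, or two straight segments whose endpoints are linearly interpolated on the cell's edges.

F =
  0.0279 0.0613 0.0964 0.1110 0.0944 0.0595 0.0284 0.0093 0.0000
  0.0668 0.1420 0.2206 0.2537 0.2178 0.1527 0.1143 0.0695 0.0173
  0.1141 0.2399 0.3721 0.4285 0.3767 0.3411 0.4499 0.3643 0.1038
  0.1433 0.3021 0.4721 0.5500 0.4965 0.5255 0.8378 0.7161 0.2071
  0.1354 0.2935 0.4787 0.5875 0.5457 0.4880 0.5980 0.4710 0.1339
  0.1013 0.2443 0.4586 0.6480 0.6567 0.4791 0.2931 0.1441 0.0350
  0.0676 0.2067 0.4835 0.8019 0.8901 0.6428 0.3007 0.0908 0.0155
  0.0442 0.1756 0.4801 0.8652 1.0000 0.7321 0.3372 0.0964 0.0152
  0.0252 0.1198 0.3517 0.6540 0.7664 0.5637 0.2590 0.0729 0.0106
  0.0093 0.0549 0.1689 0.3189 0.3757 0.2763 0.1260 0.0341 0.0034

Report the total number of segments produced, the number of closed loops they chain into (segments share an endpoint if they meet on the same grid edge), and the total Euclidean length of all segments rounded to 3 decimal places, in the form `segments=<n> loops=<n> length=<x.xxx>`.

cell (2,5): code 0100 → (2.609,6.000)–(3.000,5.514)
cell (2,6): code 1100 → (2.914,7.000)–(2.609,6.000)
cell (2,7): code 1000 → (3.000,7.059)–(2.914,7.000)
cell (3,5): code 0010 → (3.000,5.514)–(3.633,6.000)
cell (3,6): code 0011 → (3.633,6.000)–(3.123,7.000)
cell (3,7): code 0001 → (3.123,7.000)–(3.000,7.059)
cell (5,2): code 0100 → (5.247,3.000)–(6.000,2.636)
cell (5,3): code 1100 → (5.126,4.000)–(5.247,3.000)
cell (5,4): code 1000 → (6.000,4.825)–(5.126,4.000)
cell (6,2): code 0110 → (6.000,2.636)–(7.000,2.535)
cell (6,4): code 1101 → (6.484,5.000)–(6.000,4.825)
cell (6,5): code 1000 → (7.000,5.117)–(6.484,5.000)
cell (7,2): code 0010 → (7.000,2.535)–(7.848,3.000)
cell (7,3): code 0111 → (7.848,3.000)–(8.000,3.285)
cell (7,4): code 1011 → (8.000,4.397)–(7.274,5.000)
cell (7,5): code 0001 → (7.274,5.000)–(7.000,5.117)
cell (8,3): code 0010 → (8.000,3.285)–(8.206,4.000)
cell (8,4): code 0001 → (8.206,4.000)–(8.000,4.397)
total: 18 segments, chained into 2 closed loop(s), length Σ = 12.648904

segments=18 loops=2 length=12.649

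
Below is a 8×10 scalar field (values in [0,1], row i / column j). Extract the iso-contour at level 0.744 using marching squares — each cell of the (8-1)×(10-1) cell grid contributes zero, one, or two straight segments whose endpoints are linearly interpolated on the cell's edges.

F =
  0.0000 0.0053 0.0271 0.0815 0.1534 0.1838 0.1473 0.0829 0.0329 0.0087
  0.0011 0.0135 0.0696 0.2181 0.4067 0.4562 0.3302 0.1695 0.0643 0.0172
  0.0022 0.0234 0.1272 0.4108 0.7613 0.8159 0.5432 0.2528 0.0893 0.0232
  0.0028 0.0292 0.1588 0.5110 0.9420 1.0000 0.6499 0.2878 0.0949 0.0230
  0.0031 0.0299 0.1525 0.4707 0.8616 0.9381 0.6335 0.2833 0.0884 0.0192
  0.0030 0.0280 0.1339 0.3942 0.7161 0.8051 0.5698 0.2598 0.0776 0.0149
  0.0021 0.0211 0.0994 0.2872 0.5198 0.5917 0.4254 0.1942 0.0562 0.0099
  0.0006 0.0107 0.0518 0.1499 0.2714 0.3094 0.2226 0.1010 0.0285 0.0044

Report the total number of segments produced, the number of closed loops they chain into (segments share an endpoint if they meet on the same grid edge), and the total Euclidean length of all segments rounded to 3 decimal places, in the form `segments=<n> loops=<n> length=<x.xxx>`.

cell (1,3): code 0100 → (1.951,4.000)–(2.000,3.951)
cell (1,4): code 1100 → (1.800,5.000)–(1.951,4.000)
cell (1,5): code 1000 → (2.000,5.264)–(1.800,5.000)
cell (2,3): code 0110 → (2.000,3.951)–(3.000,3.541)
cell (2,5): code 1001 → (3.000,5.731)–(2.000,5.264)
cell (3,3): code 0110 → (3.000,3.541)–(4.000,3.699)
cell (3,5): code 1001 → (4.000,5.637)–(3.000,5.731)
cell (4,3): code 0010 → (4.000,3.699)–(4.808,4.000)
cell (4,4): code 0111 → (4.808,4.000)–(5.000,4.313)
cell (4,5): code 1001 → (5.000,5.260)–(4.000,5.637)
cell (5,4): code 0010 → (5.000,4.313)–(5.286,5.000)
cell (5,5): code 0001 → (5.286,5.000)–(5.000,5.260)
total: 12 segments, chained into 1 closed loop(s), length Σ = 9.042387

segments=12 loops=1 length=9.042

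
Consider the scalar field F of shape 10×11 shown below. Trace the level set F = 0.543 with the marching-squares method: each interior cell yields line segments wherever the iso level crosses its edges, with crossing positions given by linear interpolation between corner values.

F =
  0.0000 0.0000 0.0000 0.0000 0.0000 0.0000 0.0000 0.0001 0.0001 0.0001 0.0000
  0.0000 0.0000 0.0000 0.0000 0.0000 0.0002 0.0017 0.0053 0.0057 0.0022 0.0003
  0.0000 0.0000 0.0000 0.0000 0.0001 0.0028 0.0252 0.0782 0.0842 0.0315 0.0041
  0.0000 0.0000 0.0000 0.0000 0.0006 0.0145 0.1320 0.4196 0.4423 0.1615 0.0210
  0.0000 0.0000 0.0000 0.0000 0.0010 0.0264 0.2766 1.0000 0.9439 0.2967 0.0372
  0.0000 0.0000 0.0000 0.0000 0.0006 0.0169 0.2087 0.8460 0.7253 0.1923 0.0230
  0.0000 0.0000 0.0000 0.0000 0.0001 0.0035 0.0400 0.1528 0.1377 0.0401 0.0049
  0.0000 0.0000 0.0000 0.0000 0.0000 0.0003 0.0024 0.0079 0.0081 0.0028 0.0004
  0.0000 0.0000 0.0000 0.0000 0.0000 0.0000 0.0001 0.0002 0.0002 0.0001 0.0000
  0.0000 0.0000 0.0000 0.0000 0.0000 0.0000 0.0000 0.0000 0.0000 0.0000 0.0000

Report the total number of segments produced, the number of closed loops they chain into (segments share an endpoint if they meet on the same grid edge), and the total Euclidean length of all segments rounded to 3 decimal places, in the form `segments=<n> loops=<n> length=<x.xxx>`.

segments=8 loops=1 length=7.186

cell (3,6): code 0100 → (3.213,7.000)–(4.000,6.368)
cell (3,7): code 1100 → (3.201,8.000)–(3.213,7.000)
cell (3,8): code 1000 → (4.000,8.619)–(3.201,8.000)
cell (4,6): code 0110 → (4.000,6.368)–(5.000,6.525)
cell (4,8): code 1001 → (5.000,8.342)–(4.000,8.619)
cell (5,6): code 0010 → (5.000,6.525)–(5.437,7.000)
cell (5,7): code 0011 → (5.437,7.000)–(5.310,8.000)
cell (5,8): code 0001 → (5.310,8.000)–(5.000,8.342)
total: 8 segments, chained into 1 closed loop(s), length Σ = 7.186275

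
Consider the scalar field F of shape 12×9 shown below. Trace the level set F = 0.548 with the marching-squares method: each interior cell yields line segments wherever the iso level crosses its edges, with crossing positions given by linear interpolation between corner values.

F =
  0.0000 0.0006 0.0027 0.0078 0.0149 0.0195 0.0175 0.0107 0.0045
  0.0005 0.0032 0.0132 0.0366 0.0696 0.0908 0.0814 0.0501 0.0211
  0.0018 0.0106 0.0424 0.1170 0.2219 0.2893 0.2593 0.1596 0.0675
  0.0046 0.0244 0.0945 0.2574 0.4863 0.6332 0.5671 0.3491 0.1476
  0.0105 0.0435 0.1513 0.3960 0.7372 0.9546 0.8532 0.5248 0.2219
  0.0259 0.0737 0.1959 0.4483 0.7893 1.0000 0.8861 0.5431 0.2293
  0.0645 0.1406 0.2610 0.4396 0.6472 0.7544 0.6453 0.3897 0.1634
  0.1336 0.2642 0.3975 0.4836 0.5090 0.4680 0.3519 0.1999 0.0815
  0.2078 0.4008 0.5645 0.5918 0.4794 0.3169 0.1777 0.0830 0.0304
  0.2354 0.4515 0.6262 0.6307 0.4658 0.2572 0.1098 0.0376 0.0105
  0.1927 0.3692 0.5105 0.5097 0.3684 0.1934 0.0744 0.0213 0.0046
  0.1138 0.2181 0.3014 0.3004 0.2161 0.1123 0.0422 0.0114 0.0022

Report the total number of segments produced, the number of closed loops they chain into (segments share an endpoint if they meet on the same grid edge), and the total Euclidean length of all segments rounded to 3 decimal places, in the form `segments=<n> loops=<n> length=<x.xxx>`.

segments=22 loops=2 length=18.605

cell (2,4): code 0100 → (2.752,5.000)–(3.000,4.420)
cell (2,5): code 1100 → (2.938,6.000)–(2.752,5.000)
cell (2,6): code 1000 → (3.000,6.088)–(2.938,6.000)
cell (3,3): code 0100 → (3.246,4.000)–(4.000,3.445)
cell (3,4): code 1110 → (3.000,4.420)–(3.246,4.000)
cell (3,6): code 1001 → (4.000,6.929)–(3.000,6.088)
cell (4,3): code 0110 → (4.000,3.445)–(5.000,3.292)
cell (4,6): code 1001 → (5.000,6.986)–(4.000,6.929)
cell (5,3): code 0110 → (5.000,3.292)–(6.000,3.522)
cell (5,6): code 1001 → (6.000,6.381)–(5.000,6.986)
cell (6,3): code 0010 → (6.000,3.522)–(6.718,4.000)
cell (6,4): code 0011 → (6.718,4.000)–(6.721,5.000)
cell (6,5): code 0011 → (6.721,5.000)–(6.332,6.000)
cell (6,6): code 0001 → (6.332,6.000)–(6.000,6.381)
cell (7,1): code 0100 → (7.901,2.000)–(8.000,1.899)
cell (7,2): code 1100 → (7.595,3.000)–(7.901,2.000)
cell (7,3): code 1000 → (8.000,3.390)–(7.595,3.000)
cell (8,1): code 0110 → (8.000,1.899)–(9.000,1.552)
cell (8,3): code 1001 → (9.000,3.502)–(8.000,3.390)
cell (9,1): code 0010 → (9.000,1.552)–(9.676,2.000)
cell (9,2): code 0011 → (9.676,2.000)–(9.683,3.000)
cell (9,3): code 0001 → (9.683,3.000)–(9.000,3.502)
total: 22 segments, chained into 2 closed loop(s), length Σ = 18.605164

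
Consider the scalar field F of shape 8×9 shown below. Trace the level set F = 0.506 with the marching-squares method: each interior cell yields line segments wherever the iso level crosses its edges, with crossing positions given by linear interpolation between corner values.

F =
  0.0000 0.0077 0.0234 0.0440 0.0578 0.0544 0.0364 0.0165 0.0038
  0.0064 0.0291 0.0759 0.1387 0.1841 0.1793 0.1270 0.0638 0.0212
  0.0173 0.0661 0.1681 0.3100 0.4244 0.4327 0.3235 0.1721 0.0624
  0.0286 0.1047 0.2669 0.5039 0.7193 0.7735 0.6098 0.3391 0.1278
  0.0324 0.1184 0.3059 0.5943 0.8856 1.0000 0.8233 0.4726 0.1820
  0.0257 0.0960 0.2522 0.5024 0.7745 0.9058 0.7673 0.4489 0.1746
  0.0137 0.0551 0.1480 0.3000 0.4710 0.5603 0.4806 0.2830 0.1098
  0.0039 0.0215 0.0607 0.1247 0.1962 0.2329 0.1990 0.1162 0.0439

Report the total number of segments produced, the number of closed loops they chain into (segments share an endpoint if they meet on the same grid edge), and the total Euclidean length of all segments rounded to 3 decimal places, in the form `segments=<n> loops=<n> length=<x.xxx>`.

cell (2,3): code 0100 → (2.277,4.000)–(3.000,3.010)
cell (2,4): code 1100 → (2.215,5.000)–(2.277,4.000)
cell (2,5): code 1100 → (2.637,6.000)–(2.215,5.000)
cell (2,6): code 1000 → (3.000,6.383)–(2.637,6.000)
cell (3,2): code 0100 → (3.023,3.000)–(4.000,2.694)
cell (3,3): code 1110 → (3.000,3.010)–(3.023,3.000)
cell (3,6): code 1001 → (4.000,6.905)–(3.000,6.383)
cell (4,2): code 0010 → (4.000,2.694)–(4.961,3.000)
cell (4,3): code 0111 → (4.961,3.000)–(5.000,3.013)
cell (4,6): code 1001 → (5.000,6.821)–(4.000,6.905)
cell (5,3): code 0010 → (5.000,3.013)–(5.885,4.000)
cell (5,4): code 0111 → (5.885,4.000)–(6.000,4.392)
cell (5,5): code 1011 → (6.000,5.681)–(5.911,6.000)
cell (5,6): code 0001 → (5.911,6.000)–(5.000,6.821)
cell (6,4): code 0010 → (6.000,4.392)–(6.166,5.000)
cell (6,5): code 0001 → (6.166,5.000)–(6.000,5.681)
total: 16 segments, chained into 1 closed loop(s), length Σ = 12.693807

segments=16 loops=1 length=12.694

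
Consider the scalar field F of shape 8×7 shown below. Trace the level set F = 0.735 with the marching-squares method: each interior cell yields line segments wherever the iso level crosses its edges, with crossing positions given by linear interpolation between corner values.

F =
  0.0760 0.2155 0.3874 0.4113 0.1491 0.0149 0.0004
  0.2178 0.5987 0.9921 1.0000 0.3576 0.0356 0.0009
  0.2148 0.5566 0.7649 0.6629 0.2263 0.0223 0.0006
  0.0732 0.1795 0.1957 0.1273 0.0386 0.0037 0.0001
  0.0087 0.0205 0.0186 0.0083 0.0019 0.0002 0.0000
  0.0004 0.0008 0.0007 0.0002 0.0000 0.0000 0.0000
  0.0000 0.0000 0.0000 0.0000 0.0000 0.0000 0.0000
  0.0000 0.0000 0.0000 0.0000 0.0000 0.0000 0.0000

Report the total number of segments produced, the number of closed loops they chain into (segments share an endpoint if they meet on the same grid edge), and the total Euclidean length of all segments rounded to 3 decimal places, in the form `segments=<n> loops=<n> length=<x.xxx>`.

segments=8 loops=1 length=5.590

cell (0,1): code 0100 → (0.575,2.000)–(1.000,1.346)
cell (0,2): code 1100 → (0.550,3.000)–(0.575,2.000)
cell (0,3): code 1000 → (1.000,3.413)–(0.550,3.000)
cell (1,1): code 0110 → (1.000,1.346)–(2.000,1.856)
cell (1,2): code 1011 → (2.000,2.293)–(1.786,3.000)
cell (1,3): code 0001 → (1.786,3.000)–(1.000,3.413)
cell (2,1): code 0010 → (2.000,1.856)–(2.053,2.000)
cell (2,2): code 0001 → (2.053,2.000)–(2.000,2.293)
total: 8 segments, chained into 1 closed loop(s), length Σ = 5.590035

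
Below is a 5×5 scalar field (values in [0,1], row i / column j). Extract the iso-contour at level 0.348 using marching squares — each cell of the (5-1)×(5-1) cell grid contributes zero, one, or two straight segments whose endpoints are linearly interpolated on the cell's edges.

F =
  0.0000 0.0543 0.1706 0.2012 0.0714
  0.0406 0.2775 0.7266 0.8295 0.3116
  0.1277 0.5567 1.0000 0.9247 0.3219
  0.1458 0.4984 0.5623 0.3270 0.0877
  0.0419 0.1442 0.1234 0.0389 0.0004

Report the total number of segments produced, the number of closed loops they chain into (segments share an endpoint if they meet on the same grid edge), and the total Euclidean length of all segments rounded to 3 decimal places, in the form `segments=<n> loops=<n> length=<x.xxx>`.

segments=12 loops=1 length=10.575

cell (0,1): code 0100 → (0.319,2.000)–(1.000,1.157)
cell (0,2): code 1100 → (0.234,3.000)–(0.319,2.000)
cell (0,3): code 1000 → (1.000,3.930)–(0.234,3.000)
cell (1,0): code 0100 → (1.253,1.000)–(2.000,0.514)
cell (1,1): code 1110 → (1.000,1.157)–(1.253,1.000)
cell (1,3): code 1001 → (2.000,3.957)–(1.000,3.930)
cell (2,0): code 0110 → (2.000,0.514)–(3.000,0.573)
cell (2,2): code 1011 → (3.000,2.911)–(2.965,3.000)
cell (2,3): code 0001 → (2.965,3.000)–(2.000,3.957)
cell (3,0): code 0010 → (3.000,0.573)–(3.425,1.000)
cell (3,1): code 0011 → (3.425,1.000)–(3.488,2.000)
cell (3,2): code 0001 → (3.488,2.000)–(3.000,2.911)
total: 12 segments, chained into 1 closed loop(s), length Σ = 10.575461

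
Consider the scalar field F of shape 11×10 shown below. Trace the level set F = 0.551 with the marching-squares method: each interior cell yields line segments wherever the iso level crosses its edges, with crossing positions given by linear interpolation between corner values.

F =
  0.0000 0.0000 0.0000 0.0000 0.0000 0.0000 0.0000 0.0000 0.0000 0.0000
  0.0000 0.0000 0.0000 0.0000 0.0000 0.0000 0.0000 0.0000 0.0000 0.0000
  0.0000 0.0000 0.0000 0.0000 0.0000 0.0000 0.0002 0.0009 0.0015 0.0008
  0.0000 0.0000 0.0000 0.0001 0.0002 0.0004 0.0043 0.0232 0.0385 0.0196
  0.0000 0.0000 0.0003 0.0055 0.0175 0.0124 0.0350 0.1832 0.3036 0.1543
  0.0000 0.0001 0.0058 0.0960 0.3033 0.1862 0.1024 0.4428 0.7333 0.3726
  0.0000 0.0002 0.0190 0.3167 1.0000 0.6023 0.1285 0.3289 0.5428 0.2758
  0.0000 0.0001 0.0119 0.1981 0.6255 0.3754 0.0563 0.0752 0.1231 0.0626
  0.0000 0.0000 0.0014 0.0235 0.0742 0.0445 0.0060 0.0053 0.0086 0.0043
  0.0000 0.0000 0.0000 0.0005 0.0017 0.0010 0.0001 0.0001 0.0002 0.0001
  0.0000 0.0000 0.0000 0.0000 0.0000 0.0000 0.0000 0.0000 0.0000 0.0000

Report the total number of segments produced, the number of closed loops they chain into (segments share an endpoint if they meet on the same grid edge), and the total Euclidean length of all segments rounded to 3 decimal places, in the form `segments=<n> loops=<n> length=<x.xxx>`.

cell (4,7): code 0100 → (4.576,8.000)–(5.000,7.372)
cell (4,8): code 1000 → (5.000,8.505)–(4.576,8.000)
cell (5,3): code 0100 → (5.356,4.000)–(6.000,3.343)
cell (5,4): code 1100 → (5.877,5.000)–(5.356,4.000)
cell (5,5): code 1000 → (6.000,5.108)–(5.877,5.000)
cell (5,7): code 0010 → (5.000,7.372)–(5.957,8.000)
cell (5,8): code 0001 → (5.957,8.000)–(5.000,8.505)
cell (6,3): code 0110 → (6.000,3.343)–(7.000,3.826)
cell (6,4): code 1011 → (7.000,4.298)–(6.226,5.000)
cell (6,5): code 0001 → (6.226,5.000)–(6.000,5.108)
cell (7,3): code 0010 → (7.000,3.826)–(7.135,4.000)
cell (7,4): code 0001 → (7.135,4.000)–(7.000,4.298)
total: 12 segments, chained into 2 closed loop(s), length Σ = 8.809807

segments=12 loops=2 length=8.810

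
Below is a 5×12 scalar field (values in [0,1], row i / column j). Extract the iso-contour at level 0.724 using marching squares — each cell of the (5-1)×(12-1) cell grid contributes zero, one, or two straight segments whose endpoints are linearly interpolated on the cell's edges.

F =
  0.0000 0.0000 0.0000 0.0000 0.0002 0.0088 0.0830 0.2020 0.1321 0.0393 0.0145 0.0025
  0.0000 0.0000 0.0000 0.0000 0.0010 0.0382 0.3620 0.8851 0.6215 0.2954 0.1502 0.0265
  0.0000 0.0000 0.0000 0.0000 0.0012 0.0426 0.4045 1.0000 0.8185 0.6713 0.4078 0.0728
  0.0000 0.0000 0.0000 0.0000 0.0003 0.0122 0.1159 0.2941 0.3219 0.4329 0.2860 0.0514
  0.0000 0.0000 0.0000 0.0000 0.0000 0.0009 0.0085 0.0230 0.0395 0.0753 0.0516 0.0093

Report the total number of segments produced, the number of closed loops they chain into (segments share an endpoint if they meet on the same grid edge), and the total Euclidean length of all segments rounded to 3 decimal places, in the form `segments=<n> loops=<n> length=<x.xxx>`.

cell (0,6): code 0100 → (0.764,7.000)–(1.000,6.692)
cell (0,7): code 1000 → (1.000,7.611)–(0.764,7.000)
cell (1,6): code 0110 → (1.000,6.692)–(2.000,6.537)
cell (1,7): code 1101 → (1.520,8.000)–(1.000,7.611)
cell (1,8): code 1000 → (2.000,8.642)–(1.520,8.000)
cell (2,6): code 0010 → (2.000,6.537)–(2.391,7.000)
cell (2,7): code 0011 → (2.391,7.000)–(2.190,8.000)
cell (2,8): code 0001 → (2.190,8.000)–(2.000,8.642)
total: 8 segments, chained into 1 closed loop(s), length Σ = 5.801856

segments=8 loops=1 length=5.802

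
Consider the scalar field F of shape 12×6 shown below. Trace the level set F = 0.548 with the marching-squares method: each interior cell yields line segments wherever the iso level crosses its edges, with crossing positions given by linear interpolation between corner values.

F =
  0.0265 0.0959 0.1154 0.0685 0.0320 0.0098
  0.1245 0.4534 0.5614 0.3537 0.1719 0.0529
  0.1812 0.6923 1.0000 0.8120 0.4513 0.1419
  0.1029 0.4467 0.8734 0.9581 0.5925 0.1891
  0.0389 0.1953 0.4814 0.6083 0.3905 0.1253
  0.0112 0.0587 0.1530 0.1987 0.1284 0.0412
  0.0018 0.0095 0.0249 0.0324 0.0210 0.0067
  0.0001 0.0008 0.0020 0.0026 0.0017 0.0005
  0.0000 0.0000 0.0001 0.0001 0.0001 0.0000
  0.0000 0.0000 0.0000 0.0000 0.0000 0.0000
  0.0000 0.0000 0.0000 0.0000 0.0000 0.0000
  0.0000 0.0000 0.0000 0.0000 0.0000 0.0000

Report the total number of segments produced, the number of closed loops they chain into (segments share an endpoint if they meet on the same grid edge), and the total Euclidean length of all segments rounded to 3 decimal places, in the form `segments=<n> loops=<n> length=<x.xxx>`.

cell (0,1): code 0100 → (0.970,2.000)–(1.000,1.876)
cell (0,2): code 1000 → (1.000,2.065)–(0.970,2.000)
cell (1,0): code 0100 → (1.396,1.000)–(2.000,0.718)
cell (1,1): code 1110 → (1.000,1.876)–(1.396,1.000)
cell (1,2): code 1101 → (1.424,3.000)–(1.000,2.065)
cell (1,3): code 1000 → (2.000,3.732)–(1.424,3.000)
cell (2,0): code 0010 → (2.000,0.718)–(2.588,1.000)
cell (2,1): code 0111 → (2.588,1.000)–(3.000,1.237)
cell (2,3): code 1101 → (2.685,4.000)–(2.000,3.732)
cell (2,4): code 1000 → (3.000,4.110)–(2.685,4.000)
cell (3,1): code 0010 → (3.000,1.237)–(3.830,2.000)
cell (3,2): code 0111 → (3.830,2.000)–(4.000,2.525)
cell (3,3): code 1011 → (4.000,3.277)–(3.220,4.000)
cell (3,4): code 0001 → (3.220,4.000)–(3.000,4.110)
cell (4,2): code 0010 → (4.000,2.525)–(4.147,3.000)
cell (4,3): code 0001 → (4.147,3.000)–(4.000,3.277)
total: 16 segments, chained into 1 closed loop(s), length Σ = 9.782113

segments=16 loops=1 length=9.782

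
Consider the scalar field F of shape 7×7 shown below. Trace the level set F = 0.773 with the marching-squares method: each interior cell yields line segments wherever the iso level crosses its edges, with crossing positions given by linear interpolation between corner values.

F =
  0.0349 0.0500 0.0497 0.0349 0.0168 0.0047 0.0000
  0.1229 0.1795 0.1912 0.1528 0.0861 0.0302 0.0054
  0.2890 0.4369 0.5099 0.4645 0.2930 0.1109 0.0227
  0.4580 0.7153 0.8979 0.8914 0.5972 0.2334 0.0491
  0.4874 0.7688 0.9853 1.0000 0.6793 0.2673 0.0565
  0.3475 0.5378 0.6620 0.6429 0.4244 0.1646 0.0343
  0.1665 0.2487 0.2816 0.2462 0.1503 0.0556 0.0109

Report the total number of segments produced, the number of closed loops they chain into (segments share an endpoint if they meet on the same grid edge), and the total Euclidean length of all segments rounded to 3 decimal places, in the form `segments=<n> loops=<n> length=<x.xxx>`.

cell (2,1): code 0100 → (2.678,2.000)–(3.000,1.316)
cell (2,2): code 1100 → (2.723,3.000)–(2.678,2.000)
cell (2,3): code 1000 → (3.000,3.402)–(2.723,3.000)
cell (3,1): code 0110 → (3.000,1.316)–(4.000,1.019)
cell (3,3): code 1001 → (4.000,3.708)–(3.000,3.402)
cell (4,1): code 0010 → (4.000,1.019)–(4.657,2.000)
cell (4,2): code 0011 → (4.657,2.000)–(4.636,3.000)
cell (4,3): code 0001 → (4.636,3.000)–(4.000,3.708)
total: 8 segments, chained into 1 closed loop(s), length Σ = 7.466122

segments=8 loops=1 length=7.466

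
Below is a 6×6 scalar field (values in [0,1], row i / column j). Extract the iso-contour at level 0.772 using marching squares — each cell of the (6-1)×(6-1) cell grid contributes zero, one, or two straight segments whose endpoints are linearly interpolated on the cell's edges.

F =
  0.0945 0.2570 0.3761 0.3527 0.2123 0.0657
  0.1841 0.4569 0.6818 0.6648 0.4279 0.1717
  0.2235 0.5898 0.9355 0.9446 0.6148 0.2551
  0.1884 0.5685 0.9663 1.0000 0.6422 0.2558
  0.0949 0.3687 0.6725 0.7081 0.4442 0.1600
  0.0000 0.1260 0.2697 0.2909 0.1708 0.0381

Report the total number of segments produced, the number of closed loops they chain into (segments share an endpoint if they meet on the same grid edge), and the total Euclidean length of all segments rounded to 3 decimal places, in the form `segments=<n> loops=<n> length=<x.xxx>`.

segments=8 loops=1 length=7.453

cell (1,1): code 0100 → (1.356,2.000)–(2.000,1.527)
cell (1,2): code 1100 → (1.383,3.000)–(1.356,2.000)
cell (1,3): code 1000 → (2.000,3.523)–(1.383,3.000)
cell (2,1): code 0110 → (2.000,1.527)–(3.000,1.512)
cell (2,3): code 1001 → (3.000,3.637)–(2.000,3.523)
cell (3,1): code 0010 → (3.000,1.512)–(3.661,2.000)
cell (3,2): code 0011 → (3.661,2.000)–(3.781,3.000)
cell (3,3): code 0001 → (3.781,3.000)–(3.000,3.637)
total: 8 segments, chained into 1 closed loop(s), length Σ = 7.452655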